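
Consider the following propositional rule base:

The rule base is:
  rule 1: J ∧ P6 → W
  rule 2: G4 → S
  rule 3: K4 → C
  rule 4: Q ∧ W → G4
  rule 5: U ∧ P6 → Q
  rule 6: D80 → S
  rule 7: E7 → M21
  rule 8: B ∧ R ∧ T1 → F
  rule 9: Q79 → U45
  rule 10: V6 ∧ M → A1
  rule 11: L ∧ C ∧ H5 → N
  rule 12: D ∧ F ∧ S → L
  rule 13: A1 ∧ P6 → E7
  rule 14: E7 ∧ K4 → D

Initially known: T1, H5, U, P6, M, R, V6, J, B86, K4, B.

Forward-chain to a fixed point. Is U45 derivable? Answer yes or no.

Round 1 fires rule 1, rule 3, rule 5, rule 8, rule 10, giving W, C, Q, F, A1.
Round 2 fires rule 4, rule 13, giving G4, E7.
Round 3 fires rule 2, rule 7, rule 14, giving S, M21, D.
Round 4 fires rule 12, giving L.
Round 5 fires rule 11, giving N.
Fixed point reached. U45 is concluded only by rule 9; rule 9 needs Q79 (never derived).

no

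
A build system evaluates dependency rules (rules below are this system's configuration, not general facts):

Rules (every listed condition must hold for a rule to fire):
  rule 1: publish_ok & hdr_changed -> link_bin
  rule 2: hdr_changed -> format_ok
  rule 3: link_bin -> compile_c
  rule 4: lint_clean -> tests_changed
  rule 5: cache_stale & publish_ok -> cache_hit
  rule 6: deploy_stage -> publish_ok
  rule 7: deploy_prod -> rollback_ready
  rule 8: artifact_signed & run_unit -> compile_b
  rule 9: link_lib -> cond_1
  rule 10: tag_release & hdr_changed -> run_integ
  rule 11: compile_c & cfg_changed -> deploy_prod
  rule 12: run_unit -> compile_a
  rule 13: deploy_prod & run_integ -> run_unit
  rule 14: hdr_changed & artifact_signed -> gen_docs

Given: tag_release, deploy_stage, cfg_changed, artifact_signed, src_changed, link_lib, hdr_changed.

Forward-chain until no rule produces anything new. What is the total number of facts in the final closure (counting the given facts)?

19

[1] rule 2 [hdr_changed -> format_ok]; rule 6 [deploy_stage -> publish_ok]; rule 9 [link_lib -> cond_1]; rule 10 [tag_release & hdr_changed -> run_integ]; rule 14 [hdr_changed & artifact_signed -> gen_docs]. ⇒ new: format_ok, publish_ok, cond_1, run_integ, gen_docs.
[2] rule 1 [publish_ok & hdr_changed -> link_bin]. ⇒ new: link_bin.
[3] rule 3 [link_bin -> compile_c]. ⇒ new: compile_c.
[4] rule 11 [compile_c & cfg_changed -> deploy_prod]. ⇒ new: deploy_prod.
[5] rule 7 [deploy_prod -> rollback_ready]; rule 13 [deploy_prod & run_integ -> run_unit]. ⇒ new: rollback_ready, run_unit.
[6] rule 8 [artifact_signed & run_unit -> compile_b]; rule 12 [run_unit -> compile_a]. ⇒ new: compile_b, compile_a.
Closure: {artifact_signed, cfg_changed, compile_a, compile_b, compile_c, cond_1, deploy_prod, deploy_stage, format_ok, gen_docs, hdr_changed, link_bin, link_lib, publish_ok, rollback_ready, run_integ, run_unit, src_changed, tag_release} — 19 facts.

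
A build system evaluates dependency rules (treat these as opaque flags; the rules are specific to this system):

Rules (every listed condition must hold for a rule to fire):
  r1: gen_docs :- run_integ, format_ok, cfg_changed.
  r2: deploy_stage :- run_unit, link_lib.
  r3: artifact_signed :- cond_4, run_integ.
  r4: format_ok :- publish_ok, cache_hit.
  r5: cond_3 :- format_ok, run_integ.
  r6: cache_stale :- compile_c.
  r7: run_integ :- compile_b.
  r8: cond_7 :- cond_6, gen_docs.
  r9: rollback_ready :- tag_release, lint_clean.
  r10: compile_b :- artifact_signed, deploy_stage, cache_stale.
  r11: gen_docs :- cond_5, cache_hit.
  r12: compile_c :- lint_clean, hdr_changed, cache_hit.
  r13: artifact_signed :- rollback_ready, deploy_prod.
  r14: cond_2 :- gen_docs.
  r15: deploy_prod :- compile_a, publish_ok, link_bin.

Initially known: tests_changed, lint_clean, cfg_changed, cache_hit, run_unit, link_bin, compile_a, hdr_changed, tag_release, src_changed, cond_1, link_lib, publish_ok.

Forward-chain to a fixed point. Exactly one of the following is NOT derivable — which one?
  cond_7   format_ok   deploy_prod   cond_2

[1] r2 [deploy_stage :- run_unit, link_lib.]; r4 [format_ok :- publish_ok, cache_hit.]; r9 [rollback_ready :- tag_release, lint_clean.]; r12 [compile_c :- lint_clean, hdr_changed, cache_hit.]; r15 [deploy_prod :- compile_a, publish_ok, link_bin.]. ⇒ new: deploy_stage, format_ok, rollback_ready, compile_c, deploy_prod.
[2] r6 [cache_stale :- compile_c.]; r13 [artifact_signed :- rollback_ready, deploy_prod.]. ⇒ new: cache_stale, artifact_signed.
[3] r10 [compile_b :- artifact_signed, deploy_stage, cache_stale.]. ⇒ new: compile_b.
[4] r7 [run_integ :- compile_b.]. ⇒ new: run_integ.
[5] r1 [gen_docs :- run_integ, format_ok, cfg_changed.]; r5 [cond_3 :- format_ok, run_integ.]. ⇒ new: gen_docs, cond_3.
[6] r14 [cond_2 :- gen_docs.]. ⇒ new: cond_2.
Derived: format_ok (round 1), deploy_prod (round 1), cond_2 (round 6). cond_7 never appears in any round.

cond_7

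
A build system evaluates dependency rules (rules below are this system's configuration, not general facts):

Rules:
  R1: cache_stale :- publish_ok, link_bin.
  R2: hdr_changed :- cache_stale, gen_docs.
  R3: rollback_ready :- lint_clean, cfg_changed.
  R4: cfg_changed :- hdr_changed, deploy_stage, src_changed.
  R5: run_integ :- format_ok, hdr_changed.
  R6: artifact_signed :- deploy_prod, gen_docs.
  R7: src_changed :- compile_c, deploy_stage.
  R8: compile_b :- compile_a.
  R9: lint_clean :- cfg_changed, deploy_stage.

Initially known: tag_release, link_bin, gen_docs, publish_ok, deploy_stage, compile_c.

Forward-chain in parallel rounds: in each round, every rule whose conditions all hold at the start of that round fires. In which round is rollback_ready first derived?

Round 1 fires R1, R7, giving cache_stale, src_changed.
Round 2 fires R2, giving hdr_changed.
Round 3 fires R4, giving cfg_changed.
Round 4 fires R9, giving lint_clean.
Round 5 fires R3, giving rollback_ready.
rollback_ready first appears in round 5.

5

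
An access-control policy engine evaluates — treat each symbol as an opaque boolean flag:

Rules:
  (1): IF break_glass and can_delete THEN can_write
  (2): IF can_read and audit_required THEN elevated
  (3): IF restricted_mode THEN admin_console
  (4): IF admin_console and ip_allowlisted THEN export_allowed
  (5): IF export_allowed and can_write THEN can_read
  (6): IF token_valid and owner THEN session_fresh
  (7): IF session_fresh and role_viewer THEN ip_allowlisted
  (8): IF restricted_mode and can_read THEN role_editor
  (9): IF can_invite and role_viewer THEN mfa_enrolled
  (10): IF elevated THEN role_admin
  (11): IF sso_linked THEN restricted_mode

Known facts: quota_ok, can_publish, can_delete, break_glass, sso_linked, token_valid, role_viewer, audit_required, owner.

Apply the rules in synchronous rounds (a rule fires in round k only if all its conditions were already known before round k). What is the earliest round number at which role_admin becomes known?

Round 1 — (1), (6), (11), derive can_write, session_fresh, restricted_mode.
Round 2 — (3), (7), derive admin_console, ip_allowlisted.
Round 3 — (4), derive export_allowed.
Round 4 — (5), derive can_read.
Round 5 — (2), (8), derive elevated, role_editor.
Round 6 — (10), derive role_admin.
role_admin first appears in round 6.

6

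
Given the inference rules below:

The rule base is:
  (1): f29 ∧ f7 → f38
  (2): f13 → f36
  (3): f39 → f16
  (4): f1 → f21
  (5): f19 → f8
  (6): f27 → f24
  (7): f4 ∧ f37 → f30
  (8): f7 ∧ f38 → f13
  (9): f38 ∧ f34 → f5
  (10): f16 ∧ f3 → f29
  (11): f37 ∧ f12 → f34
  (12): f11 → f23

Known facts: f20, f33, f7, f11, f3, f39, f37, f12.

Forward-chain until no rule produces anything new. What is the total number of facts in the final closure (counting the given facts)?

[1] (3) [f39 → f16]; (11) [f37 ∧ f12 → f34]; (12) [f11 → f23]. ⇒ new: f16, f34, f23.
[2] (10) [f16 ∧ f3 → f29]. ⇒ new: f29.
[3] (1) [f29 ∧ f7 → f38]. ⇒ new: f38.
[4] (8) [f7 ∧ f38 → f13]; (9) [f38 ∧ f34 → f5]. ⇒ new: f13, f5.
[5] (2) [f13 → f36]. ⇒ new: f36.
Closure: {f11, f12, f13, f16, f20, f23, f29, f3, f33, f34, f36, f37, f38, f39, f5, f7} — 16 facts.

16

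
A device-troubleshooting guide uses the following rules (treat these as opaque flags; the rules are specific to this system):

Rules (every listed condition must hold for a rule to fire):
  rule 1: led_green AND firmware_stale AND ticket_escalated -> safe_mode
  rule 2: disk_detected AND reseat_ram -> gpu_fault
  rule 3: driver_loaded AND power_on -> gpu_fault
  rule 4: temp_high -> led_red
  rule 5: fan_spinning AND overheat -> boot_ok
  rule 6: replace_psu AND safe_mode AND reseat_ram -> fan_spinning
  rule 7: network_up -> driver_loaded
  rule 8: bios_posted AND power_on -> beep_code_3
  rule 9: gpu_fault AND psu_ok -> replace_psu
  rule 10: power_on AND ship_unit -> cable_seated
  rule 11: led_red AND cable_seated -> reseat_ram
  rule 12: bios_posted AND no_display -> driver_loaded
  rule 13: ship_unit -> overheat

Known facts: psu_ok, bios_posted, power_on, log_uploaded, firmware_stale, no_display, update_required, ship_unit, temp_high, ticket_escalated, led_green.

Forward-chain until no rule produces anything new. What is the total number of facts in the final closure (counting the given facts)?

22

Round 1: rule 1 [led_green AND firmware_stale AND ticket_escalated -> safe_mode]; rule 4 [temp_high -> led_red]; rule 8 [bios_posted AND power_on -> beep_code_3]; rule 10 [power_on AND ship_unit -> cable_seated]; rule 12 [bios_posted AND no_display -> driver_loaded]; rule 13 [ship_unit -> overheat]. Adds safe_mode, led_red, beep_code_3, cable_seated, driver_loaded, overheat.
Round 2: rule 3 [driver_loaded AND power_on -> gpu_fault]; rule 11 [led_red AND cable_seated -> reseat_ram]. Adds gpu_fault, reseat_ram.
Round 3: rule 9 [gpu_fault AND psu_ok -> replace_psu]. Adds replace_psu.
Round 4: rule 6 [replace_psu AND safe_mode AND reseat_ram -> fan_spinning]. Adds fan_spinning.
Round 5: rule 5 [fan_spinning AND overheat -> boot_ok]. Adds boot_ok.
Closure: {beep_code_3, bios_posted, boot_ok, cable_seated, driver_loaded, fan_spinning, firmware_stale, gpu_fault, led_green, led_red, log_uploaded, no_display, overheat, power_on, psu_ok, replace_psu, reseat_ram, safe_mode, ship_unit, temp_high, ticket_escalated, update_required} — 22 facts.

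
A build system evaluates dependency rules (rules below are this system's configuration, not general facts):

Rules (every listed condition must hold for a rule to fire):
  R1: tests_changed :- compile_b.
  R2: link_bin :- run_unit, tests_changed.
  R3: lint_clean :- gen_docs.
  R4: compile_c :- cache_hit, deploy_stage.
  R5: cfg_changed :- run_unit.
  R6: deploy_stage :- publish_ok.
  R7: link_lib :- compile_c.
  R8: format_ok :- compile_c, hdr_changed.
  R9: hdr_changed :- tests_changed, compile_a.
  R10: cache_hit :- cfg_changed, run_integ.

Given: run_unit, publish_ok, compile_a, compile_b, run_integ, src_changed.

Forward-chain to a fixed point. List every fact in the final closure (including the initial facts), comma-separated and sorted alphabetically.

cache_hit, cfg_changed, compile_a, compile_b, compile_c, deploy_stage, format_ok, hdr_changed, link_bin, link_lib, publish_ok, run_integ, run_unit, src_changed, tests_changed

[1] R1 [tests_changed :- compile_b.]; R5 [cfg_changed :- run_unit.]; R6 [deploy_stage :- publish_ok.]. ⇒ new: tests_changed, cfg_changed, deploy_stage.
[2] R2 [link_bin :- run_unit, tests_changed.]; R9 [hdr_changed :- tests_changed, compile_a.]; R10 [cache_hit :- cfg_changed, run_integ.]. ⇒ new: link_bin, hdr_changed, cache_hit.
[3] R4 [compile_c :- cache_hit, deploy_stage.]. ⇒ new: compile_c.
[4] R7 [link_lib :- compile_c.]; R8 [format_ok :- compile_c, hdr_changed.]. ⇒ new: link_lib, format_ok.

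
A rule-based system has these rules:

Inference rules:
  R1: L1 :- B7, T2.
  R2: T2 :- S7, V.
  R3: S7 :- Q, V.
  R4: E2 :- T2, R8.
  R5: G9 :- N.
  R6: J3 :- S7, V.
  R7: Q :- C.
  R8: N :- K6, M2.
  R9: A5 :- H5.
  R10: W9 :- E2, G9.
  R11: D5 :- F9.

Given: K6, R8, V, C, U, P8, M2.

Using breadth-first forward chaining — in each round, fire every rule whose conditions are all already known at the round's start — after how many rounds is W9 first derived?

5

[1] R7 [Q :- C.]; R8 [N :- K6, M2.]. ⇒ new: Q, N.
[2] R3 [S7 :- Q, V.]; R5 [G9 :- N.]. ⇒ new: S7, G9.
[3] R2 [T2 :- S7, V.]; R6 [J3 :- S7, V.]. ⇒ new: T2, J3.
[4] R4 [E2 :- T2, R8.]. ⇒ new: E2.
[5] R10 [W9 :- E2, G9.]. ⇒ new: W9.
W9 first appears in round 5.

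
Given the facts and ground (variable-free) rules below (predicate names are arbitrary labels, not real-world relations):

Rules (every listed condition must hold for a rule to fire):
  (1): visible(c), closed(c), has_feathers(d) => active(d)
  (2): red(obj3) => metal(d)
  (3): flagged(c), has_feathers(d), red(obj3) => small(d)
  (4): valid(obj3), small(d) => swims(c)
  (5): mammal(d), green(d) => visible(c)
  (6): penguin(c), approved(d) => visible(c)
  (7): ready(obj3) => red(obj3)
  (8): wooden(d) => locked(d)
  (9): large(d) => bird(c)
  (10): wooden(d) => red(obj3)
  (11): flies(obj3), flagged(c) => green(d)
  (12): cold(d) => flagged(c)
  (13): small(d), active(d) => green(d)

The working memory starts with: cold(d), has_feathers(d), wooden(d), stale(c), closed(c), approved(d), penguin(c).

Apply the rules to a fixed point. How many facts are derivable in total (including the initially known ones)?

Round 1: (6) [penguin(c), approved(d) => visible(c)]; (8) [wooden(d) => locked(d)]; (10) [wooden(d) => red(obj3)]; (12) [cold(d) => flagged(c)]. Adds visible(c), locked(d), red(obj3), flagged(c).
Round 2: (1) [visible(c), closed(c), has_feathers(d) => active(d)]; (2) [red(obj3) => metal(d)]; (3) [flagged(c), has_feathers(d), red(obj3) => small(d)]. Adds active(d), metal(d), small(d).
Round 3: (13) [small(d), active(d) => green(d)]. Adds green(d).
Closure: {active(d), approved(d), closed(c), cold(d), flagged(c), green(d), has_feathers(d), locked(d), metal(d), penguin(c), red(obj3), small(d), stale(c), visible(c), wooden(d)} — 15 facts.

15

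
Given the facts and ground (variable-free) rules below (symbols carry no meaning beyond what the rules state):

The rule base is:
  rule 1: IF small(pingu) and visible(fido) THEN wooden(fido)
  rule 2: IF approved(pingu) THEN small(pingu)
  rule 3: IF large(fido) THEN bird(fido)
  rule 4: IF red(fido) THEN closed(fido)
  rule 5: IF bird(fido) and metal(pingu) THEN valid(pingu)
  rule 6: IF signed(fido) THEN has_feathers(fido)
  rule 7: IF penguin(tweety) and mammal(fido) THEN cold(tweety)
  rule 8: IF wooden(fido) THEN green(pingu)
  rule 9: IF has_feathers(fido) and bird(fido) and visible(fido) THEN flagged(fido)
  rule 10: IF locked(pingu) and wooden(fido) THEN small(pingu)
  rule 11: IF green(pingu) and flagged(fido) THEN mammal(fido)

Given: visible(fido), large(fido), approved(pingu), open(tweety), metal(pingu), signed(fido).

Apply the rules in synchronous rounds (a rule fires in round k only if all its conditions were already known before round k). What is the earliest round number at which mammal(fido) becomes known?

4

[1] rule 2 [IF approved(pingu) THEN small(pingu)]; rule 3 [IF large(fido) THEN bird(fido)]; rule 6 [IF signed(fido) THEN has_feathers(fido)]. ⇒ new: small(pingu), bird(fido), has_feathers(fido).
[2] rule 1 [IF small(pingu) and visible(fido) THEN wooden(fido)]; rule 5 [IF bird(fido) and metal(pingu) THEN valid(pingu)]; rule 9 [IF has_feathers(fido) and bird(fido) and visible(fido) THEN flagged(fido)]. ⇒ new: wooden(fido), valid(pingu), flagged(fido).
[3] rule 8 [IF wooden(fido) THEN green(pingu)]. ⇒ new: green(pingu).
[4] rule 11 [IF green(pingu) and flagged(fido) THEN mammal(fido)]. ⇒ new: mammal(fido).
mammal(fido) first appears in round 4.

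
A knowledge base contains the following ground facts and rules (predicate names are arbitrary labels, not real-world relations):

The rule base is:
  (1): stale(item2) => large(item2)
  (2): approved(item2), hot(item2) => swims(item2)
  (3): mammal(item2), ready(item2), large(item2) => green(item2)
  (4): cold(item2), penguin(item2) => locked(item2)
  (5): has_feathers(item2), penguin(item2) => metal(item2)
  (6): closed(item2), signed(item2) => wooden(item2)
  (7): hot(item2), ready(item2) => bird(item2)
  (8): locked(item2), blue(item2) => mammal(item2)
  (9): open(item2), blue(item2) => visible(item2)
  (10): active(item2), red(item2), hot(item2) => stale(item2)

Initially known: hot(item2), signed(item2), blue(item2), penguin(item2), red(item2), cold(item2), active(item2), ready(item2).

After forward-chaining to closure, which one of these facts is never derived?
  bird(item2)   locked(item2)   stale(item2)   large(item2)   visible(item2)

[1] (4) [cold(item2), penguin(item2) => locked(item2)]; (7) [hot(item2), ready(item2) => bird(item2)]; (10) [active(item2), red(item2), hot(item2) => stale(item2)]. ⇒ new: locked(item2), bird(item2), stale(item2).
[2] (1) [stale(item2) => large(item2)]; (8) [locked(item2), blue(item2) => mammal(item2)]. ⇒ new: large(item2), mammal(item2).
[3] (3) [mammal(item2), ready(item2), large(item2) => green(item2)]. ⇒ new: green(item2).
Derived: large(item2) (round 2), locked(item2) (round 1), bird(item2) (round 1), stale(item2) (round 1). visible(item2) never appears in any round.

visible(item2)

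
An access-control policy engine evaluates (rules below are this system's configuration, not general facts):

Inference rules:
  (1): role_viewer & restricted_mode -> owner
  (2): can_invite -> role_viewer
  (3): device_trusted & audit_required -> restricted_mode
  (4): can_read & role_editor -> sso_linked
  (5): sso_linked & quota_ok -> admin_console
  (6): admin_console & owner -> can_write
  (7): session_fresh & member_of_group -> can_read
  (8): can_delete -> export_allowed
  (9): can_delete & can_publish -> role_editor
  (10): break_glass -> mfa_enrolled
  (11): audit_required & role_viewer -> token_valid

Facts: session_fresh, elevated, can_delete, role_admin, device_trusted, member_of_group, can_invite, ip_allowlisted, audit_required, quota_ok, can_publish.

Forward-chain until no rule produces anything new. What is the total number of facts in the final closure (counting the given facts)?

21

Round 1: (2) [can_invite -> role_viewer]; (3) [device_trusted & audit_required -> restricted_mode]; (7) [session_fresh & member_of_group -> can_read]; (8) [can_delete -> export_allowed]; (9) [can_delete & can_publish -> role_editor]. New: role_viewer, restricted_mode, can_read, export_allowed, role_editor.
Round 2: (1) [role_viewer & restricted_mode -> owner]; (4) [can_read & role_editor -> sso_linked]; (11) [audit_required & role_viewer -> token_valid]. New: owner, sso_linked, token_valid.
Round 3: (5) [sso_linked & quota_ok -> admin_console]. New: admin_console.
Round 4: (6) [admin_console & owner -> can_write]. New: can_write.
Closure: {admin_console, audit_required, can_delete, can_invite, can_publish, can_read, can_write, device_trusted, elevated, export_allowed, ip_allowlisted, member_of_group, owner, quota_ok, restricted_mode, role_admin, role_editor, role_viewer, session_fresh, sso_linked, token_valid} — 21 facts.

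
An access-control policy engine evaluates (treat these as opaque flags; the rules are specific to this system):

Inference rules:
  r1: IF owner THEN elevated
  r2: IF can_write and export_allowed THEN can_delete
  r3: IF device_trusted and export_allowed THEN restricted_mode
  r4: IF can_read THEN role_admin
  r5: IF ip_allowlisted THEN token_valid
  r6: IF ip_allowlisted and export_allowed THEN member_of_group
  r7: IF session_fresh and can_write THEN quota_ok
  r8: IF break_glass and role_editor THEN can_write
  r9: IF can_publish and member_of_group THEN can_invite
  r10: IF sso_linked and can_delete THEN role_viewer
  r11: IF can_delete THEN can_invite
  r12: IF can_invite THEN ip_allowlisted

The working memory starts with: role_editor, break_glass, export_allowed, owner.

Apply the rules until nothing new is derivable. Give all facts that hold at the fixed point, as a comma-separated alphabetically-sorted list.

break_glass, can_delete, can_invite, can_write, elevated, export_allowed, ip_allowlisted, member_of_group, owner, role_editor, token_valid

Round 1: r1 [IF owner THEN elevated]; r8 [IF break_glass and role_editor THEN can_write]. Adds elevated, can_write.
Round 2: r2 [IF can_write and export_allowed THEN can_delete]. Adds can_delete.
Round 3: r11 [IF can_delete THEN can_invite]. Adds can_invite.
Round 4: r12 [IF can_invite THEN ip_allowlisted]. Adds ip_allowlisted.
Round 5: r5 [IF ip_allowlisted THEN token_valid]; r6 [IF ip_allowlisted and export_allowed THEN member_of_group]. Adds token_valid, member_of_group.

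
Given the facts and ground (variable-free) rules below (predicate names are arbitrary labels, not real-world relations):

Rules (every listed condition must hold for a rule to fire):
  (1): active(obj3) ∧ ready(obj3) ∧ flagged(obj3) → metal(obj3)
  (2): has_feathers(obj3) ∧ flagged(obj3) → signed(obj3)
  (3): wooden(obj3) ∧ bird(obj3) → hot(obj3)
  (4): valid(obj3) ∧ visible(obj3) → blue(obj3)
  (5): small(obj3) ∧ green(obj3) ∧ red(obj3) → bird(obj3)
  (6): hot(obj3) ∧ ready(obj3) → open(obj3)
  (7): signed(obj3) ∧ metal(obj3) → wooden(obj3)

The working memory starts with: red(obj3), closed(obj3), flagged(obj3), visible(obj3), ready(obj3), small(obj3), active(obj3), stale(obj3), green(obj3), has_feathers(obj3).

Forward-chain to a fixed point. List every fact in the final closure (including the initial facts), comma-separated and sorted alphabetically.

active(obj3), bird(obj3), closed(obj3), flagged(obj3), green(obj3), has_feathers(obj3), hot(obj3), metal(obj3), open(obj3), ready(obj3), red(obj3), signed(obj3), small(obj3), stale(obj3), visible(obj3), wooden(obj3)

Round 1: (1) [active(obj3) ∧ ready(obj3) ∧ flagged(obj3) → metal(obj3)]; (2) [has_feathers(obj3) ∧ flagged(obj3) → signed(obj3)]; (5) [small(obj3) ∧ green(obj3) ∧ red(obj3) → bird(obj3)]. New: metal(obj3), signed(obj3), bird(obj3).
Round 2: (7) [signed(obj3) ∧ metal(obj3) → wooden(obj3)]. New: wooden(obj3).
Round 3: (3) [wooden(obj3) ∧ bird(obj3) → hot(obj3)]. New: hot(obj3).
Round 4: (6) [hot(obj3) ∧ ready(obj3) → open(obj3)]. New: open(obj3).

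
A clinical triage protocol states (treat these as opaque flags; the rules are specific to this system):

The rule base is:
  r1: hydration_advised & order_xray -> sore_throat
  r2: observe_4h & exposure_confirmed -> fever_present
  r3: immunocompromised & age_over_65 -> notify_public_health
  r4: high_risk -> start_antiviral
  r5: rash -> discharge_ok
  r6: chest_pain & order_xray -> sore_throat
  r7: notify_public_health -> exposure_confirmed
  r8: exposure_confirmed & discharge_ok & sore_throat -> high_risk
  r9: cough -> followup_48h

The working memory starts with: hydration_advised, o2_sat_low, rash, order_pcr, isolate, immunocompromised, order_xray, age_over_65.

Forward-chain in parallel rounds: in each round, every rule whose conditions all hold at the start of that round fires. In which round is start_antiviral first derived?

Round 1: r1 [hydration_advised & order_xray -> sore_throat]; r3 [immunocompromised & age_over_65 -> notify_public_health]; r5 [rash -> discharge_ok]. Adds sore_throat, notify_public_health, discharge_ok.
Round 2: r7 [notify_public_health -> exposure_confirmed]. Adds exposure_confirmed.
Round 3: r8 [exposure_confirmed & discharge_ok & sore_throat -> high_risk]. Adds high_risk.
Round 4: r4 [high_risk -> start_antiviral]. Adds start_antiviral.
start_antiviral first appears in round 4.

4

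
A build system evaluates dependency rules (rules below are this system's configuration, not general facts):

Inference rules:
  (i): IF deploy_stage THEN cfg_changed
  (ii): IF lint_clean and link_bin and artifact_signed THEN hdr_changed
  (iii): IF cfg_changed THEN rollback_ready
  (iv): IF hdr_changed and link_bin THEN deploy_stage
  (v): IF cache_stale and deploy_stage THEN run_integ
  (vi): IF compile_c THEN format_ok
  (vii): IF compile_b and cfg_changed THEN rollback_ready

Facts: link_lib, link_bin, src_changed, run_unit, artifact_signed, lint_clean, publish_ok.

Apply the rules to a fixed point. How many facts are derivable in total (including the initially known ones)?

Round 1 fires (ii), giving hdr_changed.
Round 2 fires (iv), giving deploy_stage.
Round 3 fires (i), giving cfg_changed.
Round 4 fires (iii), giving rollback_ready.
Closure: {artifact_signed, cfg_changed, deploy_stage, hdr_changed, link_bin, link_lib, lint_clean, publish_ok, rollback_ready, run_unit, src_changed} — 11 facts.

11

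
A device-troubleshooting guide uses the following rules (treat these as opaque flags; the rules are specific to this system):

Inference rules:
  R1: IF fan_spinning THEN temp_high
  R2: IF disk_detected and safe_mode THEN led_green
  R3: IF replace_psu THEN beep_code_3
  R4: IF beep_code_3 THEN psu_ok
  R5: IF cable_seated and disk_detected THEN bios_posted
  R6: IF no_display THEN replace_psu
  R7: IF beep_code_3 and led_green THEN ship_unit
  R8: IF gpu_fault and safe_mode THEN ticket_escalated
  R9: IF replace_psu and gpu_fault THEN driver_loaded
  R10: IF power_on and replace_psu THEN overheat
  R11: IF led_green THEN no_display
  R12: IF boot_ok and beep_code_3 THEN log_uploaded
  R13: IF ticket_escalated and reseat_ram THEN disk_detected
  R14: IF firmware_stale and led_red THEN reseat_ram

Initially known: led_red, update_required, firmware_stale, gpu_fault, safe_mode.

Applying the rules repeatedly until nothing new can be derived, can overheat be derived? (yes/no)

Round 1 — R8, R14, derive ticket_escalated, reseat_ram.
Round 2 — R13, derive disk_detected.
Round 3 — R2, derive led_green.
Round 4 — R11, derive no_display.
Round 5 — R6, derive replace_psu.
Round 6 — R3, R9, derive beep_code_3, driver_loaded.
Round 7 — R4, R7, derive psu_ok, ship_unit.
Fixed point reached. overheat is concluded only by R10; R10 needs power_on (never derived).

no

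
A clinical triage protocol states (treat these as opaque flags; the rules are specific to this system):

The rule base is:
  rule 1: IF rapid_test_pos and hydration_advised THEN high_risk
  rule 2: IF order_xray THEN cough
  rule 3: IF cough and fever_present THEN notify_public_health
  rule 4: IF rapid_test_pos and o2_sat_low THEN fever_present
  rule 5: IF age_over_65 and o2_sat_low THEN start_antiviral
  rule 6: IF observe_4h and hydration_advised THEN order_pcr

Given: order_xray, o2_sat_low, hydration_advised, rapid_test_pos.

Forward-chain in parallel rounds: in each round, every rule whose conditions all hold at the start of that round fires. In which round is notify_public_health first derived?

Round 1: rule 1 [IF rapid_test_pos and hydration_advised THEN high_risk]; rule 2 [IF order_xray THEN cough]; rule 4 [IF rapid_test_pos and o2_sat_low THEN fever_present]. Adds high_risk, cough, fever_present.
Round 2: rule 3 [IF cough and fever_present THEN notify_public_health]. Adds notify_public_health.
notify_public_health first appears in round 2.

2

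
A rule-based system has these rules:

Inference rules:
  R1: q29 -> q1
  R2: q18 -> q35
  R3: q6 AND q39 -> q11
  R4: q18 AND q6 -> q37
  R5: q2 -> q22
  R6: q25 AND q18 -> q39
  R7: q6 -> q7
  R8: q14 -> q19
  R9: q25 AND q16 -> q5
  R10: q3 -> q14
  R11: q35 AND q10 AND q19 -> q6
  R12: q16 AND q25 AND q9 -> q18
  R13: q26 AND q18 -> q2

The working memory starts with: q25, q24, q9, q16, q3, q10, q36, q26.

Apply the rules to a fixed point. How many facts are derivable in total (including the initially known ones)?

20

Round 1: R9 [q25 AND q16 -> q5]; R10 [q3 -> q14]; R12 [q16 AND q25 AND q9 -> q18]. Adds q5, q14, q18.
Round 2: R2 [q18 -> q35]; R6 [q25 AND q18 -> q39]; R8 [q14 -> q19]; R13 [q26 AND q18 -> q2]. Adds q35, q39, q19, q2.
Round 3: R5 [q2 -> q22]; R11 [q35 AND q10 AND q19 -> q6]. Adds q22, q6.
Round 4: R3 [q6 AND q39 -> q11]; R4 [q18 AND q6 -> q37]; R7 [q6 -> q7]. Adds q11, q37, q7.
Closure: {q10, q11, q14, q16, q18, q19, q2, q22, q24, q25, q26, q3, q35, q36, q37, q39, q5, q6, q7, q9} — 20 facts.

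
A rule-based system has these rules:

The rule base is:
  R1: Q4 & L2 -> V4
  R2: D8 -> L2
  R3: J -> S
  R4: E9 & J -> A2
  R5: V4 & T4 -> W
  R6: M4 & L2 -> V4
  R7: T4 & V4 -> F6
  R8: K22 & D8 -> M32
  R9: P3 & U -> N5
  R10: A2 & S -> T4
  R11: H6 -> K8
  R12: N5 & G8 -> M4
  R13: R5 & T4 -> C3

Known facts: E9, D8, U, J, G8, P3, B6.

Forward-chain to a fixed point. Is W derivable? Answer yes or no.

yes

Round 1: R2 [D8 -> L2]; R3 [J -> S]; R4 [E9 & J -> A2]; R9 [P3 & U -> N5]. New: L2, S, A2, N5.
Round 2: R10 [A2 & S -> T4]; R12 [N5 & G8 -> M4]. New: T4, M4.
Round 3: R6 [M4 & L2 -> V4]. New: V4.
Round 4: R5 [V4 & T4 -> W]; R7 [T4 & V4 -> F6]. New: W, F6.
W appears in round 4, so it is derivable.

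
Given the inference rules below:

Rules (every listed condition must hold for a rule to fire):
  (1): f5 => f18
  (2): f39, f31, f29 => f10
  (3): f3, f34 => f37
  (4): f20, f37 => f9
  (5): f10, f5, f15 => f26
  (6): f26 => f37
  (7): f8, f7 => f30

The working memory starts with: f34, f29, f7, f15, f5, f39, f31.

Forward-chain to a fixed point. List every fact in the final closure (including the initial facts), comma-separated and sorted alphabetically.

[1] (1) [f5 => f18]; (2) [f39, f31, f29 => f10]. ⇒ new: f18, f10.
[2] (5) [f10, f5, f15 => f26]. ⇒ new: f26.
[3] (6) [f26 => f37]. ⇒ new: f37.

f10, f15, f18, f26, f29, f31, f34, f37, f39, f5, f7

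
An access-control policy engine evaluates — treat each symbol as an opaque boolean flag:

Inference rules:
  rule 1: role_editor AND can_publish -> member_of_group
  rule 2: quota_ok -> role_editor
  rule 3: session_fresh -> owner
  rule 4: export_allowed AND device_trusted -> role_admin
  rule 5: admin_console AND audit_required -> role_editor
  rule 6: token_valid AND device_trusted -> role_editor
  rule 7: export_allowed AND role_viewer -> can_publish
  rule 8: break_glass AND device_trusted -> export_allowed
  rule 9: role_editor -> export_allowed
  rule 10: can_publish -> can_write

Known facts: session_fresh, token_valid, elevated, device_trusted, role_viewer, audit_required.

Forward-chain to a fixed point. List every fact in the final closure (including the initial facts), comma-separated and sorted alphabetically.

Round 1 fires rule 3, rule 6, giving owner, role_editor.
Round 2 fires rule 9, giving export_allowed.
Round 3 fires rule 4, rule 7, giving role_admin, can_publish.
Round 4 fires rule 1, rule 10, giving member_of_group, can_write.

audit_required, can_publish, can_write, device_trusted, elevated, export_allowed, member_of_group, owner, role_admin, role_editor, role_viewer, session_fresh, token_valid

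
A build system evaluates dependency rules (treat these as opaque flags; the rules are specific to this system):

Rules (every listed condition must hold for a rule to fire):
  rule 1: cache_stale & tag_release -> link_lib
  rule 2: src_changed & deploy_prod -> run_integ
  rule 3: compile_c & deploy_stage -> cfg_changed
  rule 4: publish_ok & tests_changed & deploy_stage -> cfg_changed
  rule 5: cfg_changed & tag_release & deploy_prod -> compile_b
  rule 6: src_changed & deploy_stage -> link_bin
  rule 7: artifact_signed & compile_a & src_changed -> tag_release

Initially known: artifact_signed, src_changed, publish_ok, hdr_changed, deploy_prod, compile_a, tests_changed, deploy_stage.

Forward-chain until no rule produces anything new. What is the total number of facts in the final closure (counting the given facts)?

[1] rule 2 [src_changed & deploy_prod -> run_integ]; rule 4 [publish_ok & tests_changed & deploy_stage -> cfg_changed]; rule 6 [src_changed & deploy_stage -> link_bin]; rule 7 [artifact_signed & compile_a & src_changed -> tag_release]. ⇒ new: run_integ, cfg_changed, link_bin, tag_release.
[2] rule 5 [cfg_changed & tag_release & deploy_prod -> compile_b]. ⇒ new: compile_b.
Closure: {artifact_signed, cfg_changed, compile_a, compile_b, deploy_prod, deploy_stage, hdr_changed, link_bin, publish_ok, run_integ, src_changed, tag_release, tests_changed} — 13 facts.

13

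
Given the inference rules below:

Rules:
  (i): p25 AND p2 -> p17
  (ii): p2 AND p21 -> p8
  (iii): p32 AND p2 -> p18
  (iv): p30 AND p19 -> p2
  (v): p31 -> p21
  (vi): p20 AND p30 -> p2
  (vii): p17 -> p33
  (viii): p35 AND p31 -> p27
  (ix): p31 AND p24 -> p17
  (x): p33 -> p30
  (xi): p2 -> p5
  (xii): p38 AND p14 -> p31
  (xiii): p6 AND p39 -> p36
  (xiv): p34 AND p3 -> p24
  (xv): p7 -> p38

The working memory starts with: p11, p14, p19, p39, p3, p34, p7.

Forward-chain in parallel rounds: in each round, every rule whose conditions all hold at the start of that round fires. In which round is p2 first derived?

6

Round 1 fires (xiv), (xv), giving p24, p38.
Round 2 fires (xii), giving p31.
Round 3 fires (v), (ix), giving p21, p17.
Round 4 fires (vii), giving p33.
Round 5 fires (x), giving p30.
Round 6 fires (iv), giving p2.
p2 first appears in round 6.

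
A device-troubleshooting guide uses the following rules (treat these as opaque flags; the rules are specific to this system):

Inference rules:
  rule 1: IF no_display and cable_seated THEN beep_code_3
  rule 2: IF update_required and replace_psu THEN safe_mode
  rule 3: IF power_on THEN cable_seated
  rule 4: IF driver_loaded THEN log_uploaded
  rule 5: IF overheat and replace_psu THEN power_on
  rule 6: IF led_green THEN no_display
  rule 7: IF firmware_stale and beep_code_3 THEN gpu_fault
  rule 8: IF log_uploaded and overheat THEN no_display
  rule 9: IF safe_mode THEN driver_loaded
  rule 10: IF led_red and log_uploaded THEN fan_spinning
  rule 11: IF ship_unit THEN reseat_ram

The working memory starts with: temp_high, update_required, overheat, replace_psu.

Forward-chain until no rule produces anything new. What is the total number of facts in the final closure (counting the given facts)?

11

Round 1 — rule 2, rule 5, derive safe_mode, power_on.
Round 2 — rule 3, rule 9, derive cable_seated, driver_loaded.
Round 3 — rule 4, derive log_uploaded.
Round 4 — rule 8, derive no_display.
Round 5 — rule 1, derive beep_code_3.
Closure: {beep_code_3, cable_seated, driver_loaded, log_uploaded, no_display, overheat, power_on, replace_psu, safe_mode, temp_high, update_required} — 11 facts.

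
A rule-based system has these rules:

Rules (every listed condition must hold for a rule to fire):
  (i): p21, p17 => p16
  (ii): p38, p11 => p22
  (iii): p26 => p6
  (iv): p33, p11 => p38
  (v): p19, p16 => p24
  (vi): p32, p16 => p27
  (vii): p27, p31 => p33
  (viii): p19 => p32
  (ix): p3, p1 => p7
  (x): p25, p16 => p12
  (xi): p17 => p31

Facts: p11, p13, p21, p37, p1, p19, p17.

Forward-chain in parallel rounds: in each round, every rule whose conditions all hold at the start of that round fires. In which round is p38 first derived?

4

Round 1: (i) [p21, p17 => p16]; (viii) [p19 => p32]; (xi) [p17 => p31]. New: p16, p32, p31.
Round 2: (v) [p19, p16 => p24]; (vi) [p32, p16 => p27]. New: p24, p27.
Round 3: (vii) [p27, p31 => p33]. New: p33.
Round 4: (iv) [p33, p11 => p38]. New: p38.
p38 first appears in round 4.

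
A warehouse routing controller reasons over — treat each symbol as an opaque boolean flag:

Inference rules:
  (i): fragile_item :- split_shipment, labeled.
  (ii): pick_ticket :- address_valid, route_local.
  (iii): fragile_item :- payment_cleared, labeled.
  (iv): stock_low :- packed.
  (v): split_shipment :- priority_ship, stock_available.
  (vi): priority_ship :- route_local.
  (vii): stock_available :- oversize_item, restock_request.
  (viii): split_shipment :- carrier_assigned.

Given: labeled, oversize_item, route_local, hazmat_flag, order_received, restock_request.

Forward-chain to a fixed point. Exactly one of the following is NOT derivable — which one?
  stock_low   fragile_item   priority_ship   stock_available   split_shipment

stock_low

Round 1: (vi) [priority_ship :- route_local.]; (vii) [stock_available :- oversize_item, restock_request.]. Adds priority_ship, stock_available.
Round 2: (v) [split_shipment :- priority_ship, stock_available.]. Adds split_shipment.
Round 3: (i) [fragile_item :- split_shipment, labeled.]. Adds fragile_item.
Derived: stock_available (round 1), priority_ship (round 1), split_shipment (round 2), fragile_item (round 3). stock_low never appears in any round.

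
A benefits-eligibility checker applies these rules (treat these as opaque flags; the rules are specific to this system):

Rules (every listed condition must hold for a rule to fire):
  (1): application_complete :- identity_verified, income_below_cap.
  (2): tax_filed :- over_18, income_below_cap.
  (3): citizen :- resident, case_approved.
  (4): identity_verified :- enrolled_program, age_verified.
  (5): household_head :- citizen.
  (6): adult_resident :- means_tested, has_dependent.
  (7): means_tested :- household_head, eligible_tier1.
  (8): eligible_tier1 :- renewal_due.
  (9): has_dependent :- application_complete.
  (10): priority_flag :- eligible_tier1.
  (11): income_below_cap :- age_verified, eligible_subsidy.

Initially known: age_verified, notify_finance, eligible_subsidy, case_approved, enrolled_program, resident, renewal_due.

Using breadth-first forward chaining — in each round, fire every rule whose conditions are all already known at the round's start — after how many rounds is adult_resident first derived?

4

Round 1 — (3), (4), (8), (11), derive citizen, identity_verified, eligible_tier1, income_below_cap.
Round 2 — (1), (5), (10), derive application_complete, household_head, priority_flag.
Round 3 — (7), (9), derive means_tested, has_dependent.
Round 4 — (6), derive adult_resident.
adult_resident first appears in round 4.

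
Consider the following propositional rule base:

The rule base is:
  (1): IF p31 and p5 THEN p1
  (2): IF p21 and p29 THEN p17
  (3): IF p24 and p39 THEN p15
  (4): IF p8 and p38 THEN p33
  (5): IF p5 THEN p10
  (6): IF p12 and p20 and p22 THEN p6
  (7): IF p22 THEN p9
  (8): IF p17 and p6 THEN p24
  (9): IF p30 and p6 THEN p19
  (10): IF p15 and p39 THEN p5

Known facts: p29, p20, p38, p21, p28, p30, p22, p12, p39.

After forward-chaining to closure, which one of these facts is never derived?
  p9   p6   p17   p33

p33

Round 1 fires (2), (6), (7), giving p17, p6, p9.
Round 2 fires (8), (9), giving p24, p19.
Round 3 fires (3), giving p15.
Round 4 fires (10), giving p5.
Round 5 fires (5), giving p10.
Derived: p9 (round 1), p17 (round 1), p6 (round 1). p33 never appears in any round.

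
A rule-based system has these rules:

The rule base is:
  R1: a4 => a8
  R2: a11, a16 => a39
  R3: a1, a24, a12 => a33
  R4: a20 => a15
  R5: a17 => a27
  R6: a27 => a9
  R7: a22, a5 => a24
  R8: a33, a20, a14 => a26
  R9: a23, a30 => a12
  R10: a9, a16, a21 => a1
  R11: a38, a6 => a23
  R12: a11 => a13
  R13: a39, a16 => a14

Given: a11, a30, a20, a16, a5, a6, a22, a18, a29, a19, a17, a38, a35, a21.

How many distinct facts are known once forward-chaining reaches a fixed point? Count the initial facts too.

[1] R2 [a11, a16 => a39]; R4 [a20 => a15]; R5 [a17 => a27]; R7 [a22, a5 => a24]; R11 [a38, a6 => a23]; R12 [a11 => a13]. ⇒ new: a39, a15, a27, a24, a23, a13.
[2] R6 [a27 => a9]; R9 [a23, a30 => a12]; R13 [a39, a16 => a14]. ⇒ new: a9, a12, a14.
[3] R10 [a9, a16, a21 => a1]. ⇒ new: a1.
[4] R3 [a1, a24, a12 => a33]. ⇒ new: a33.
[5] R8 [a33, a20, a14 => a26]. ⇒ new: a26.
Closure: {a1, a11, a12, a13, a14, a15, a16, a17, a18, a19, a20, a21, a22, a23, a24, a26, a27, a29, a30, a33, a35, a38, a39, a5, a6, a9} — 26 facts.

26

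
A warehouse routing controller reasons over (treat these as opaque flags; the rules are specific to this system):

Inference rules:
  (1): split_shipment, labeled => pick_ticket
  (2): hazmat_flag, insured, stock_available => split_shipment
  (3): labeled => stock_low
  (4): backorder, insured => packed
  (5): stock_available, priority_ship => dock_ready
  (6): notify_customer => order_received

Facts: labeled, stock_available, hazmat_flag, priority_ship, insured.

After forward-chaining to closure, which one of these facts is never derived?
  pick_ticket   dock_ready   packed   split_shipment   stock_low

packed

Round 1 fires (2), (3), (5), giving split_shipment, stock_low, dock_ready.
Round 2 fires (1), giving pick_ticket.
Derived: pick_ticket (round 2), dock_ready (round 1), split_shipment (round 1), stock_low (round 1). packed never appears in any round.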